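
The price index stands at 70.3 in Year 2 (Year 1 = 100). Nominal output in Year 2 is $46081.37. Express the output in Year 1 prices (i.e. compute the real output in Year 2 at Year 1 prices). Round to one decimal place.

65549.6

Real = Nominal ÷ (Index/100) = 46081.37 ÷ (70.3/100)
     = 46081.37 ÷ 0.703 = 65549.6017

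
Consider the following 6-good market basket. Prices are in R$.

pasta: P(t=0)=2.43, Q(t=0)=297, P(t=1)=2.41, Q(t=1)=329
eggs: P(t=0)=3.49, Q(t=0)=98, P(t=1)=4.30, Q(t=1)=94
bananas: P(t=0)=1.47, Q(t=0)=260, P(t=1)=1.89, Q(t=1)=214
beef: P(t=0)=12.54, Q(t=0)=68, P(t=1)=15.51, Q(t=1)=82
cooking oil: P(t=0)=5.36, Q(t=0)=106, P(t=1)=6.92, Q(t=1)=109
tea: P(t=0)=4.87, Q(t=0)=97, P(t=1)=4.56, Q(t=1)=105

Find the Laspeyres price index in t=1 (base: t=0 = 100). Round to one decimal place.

Laspeyres price index uses base-period quantities as weights.
ΣP(t=1)·Q(t=0) = 2.41×297 + 4.30×98 + 1.89×260 + 15.51×68 + 6.92×106 + 4.56×97 = 715.77 + 421.4 + 491.4 + 1054.68 + 733.52 + 442.32 = 3859.09
ΣP(t=0)·Q(t=0) = 2.43×297 + 3.49×98 + 1.47×260 + 12.54×68 + 5.36×106 + 4.87×97 = 721.71 + 342.02 + 382.2 + 852.72 + 568.16 + 472.39 = 3339.2
Index = 3859.09 / 3339.2 × 100 = 115.5693

115.6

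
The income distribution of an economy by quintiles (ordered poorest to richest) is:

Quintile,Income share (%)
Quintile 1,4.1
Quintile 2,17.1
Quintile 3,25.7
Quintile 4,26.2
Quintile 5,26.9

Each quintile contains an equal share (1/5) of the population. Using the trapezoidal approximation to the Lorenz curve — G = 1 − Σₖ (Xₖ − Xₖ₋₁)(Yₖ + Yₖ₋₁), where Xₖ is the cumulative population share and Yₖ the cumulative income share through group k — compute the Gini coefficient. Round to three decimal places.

Cumulative income shares Yₖ: 0.0410, 0.2120, 0.4690, 0.7310, 1.0000
Σ (Xₖ−Xₖ₋₁)(Yₖ+Yₖ₋₁) = (1/5)(0.0410+0.0000) + (1/5)(0.2120+0.0410) + (1/5)(0.4690+0.2120) + (1/5)(0.7310+0.4690) + (1/5)(1.0000+0.7310)
  = 0.0082 + 0.0506 + 0.1362 + 0.2400 + 0.3462 = 0.7812
G = 1 − 0.7812 = 0.2188

0.219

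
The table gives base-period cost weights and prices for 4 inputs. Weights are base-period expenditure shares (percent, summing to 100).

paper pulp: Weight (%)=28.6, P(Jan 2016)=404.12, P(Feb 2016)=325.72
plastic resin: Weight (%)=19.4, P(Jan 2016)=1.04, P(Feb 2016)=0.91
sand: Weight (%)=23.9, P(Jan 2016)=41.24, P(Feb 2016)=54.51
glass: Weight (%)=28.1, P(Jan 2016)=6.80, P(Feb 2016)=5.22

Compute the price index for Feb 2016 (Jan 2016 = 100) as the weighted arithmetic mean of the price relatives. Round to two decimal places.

paper pulp: 28.6 × (325.72/404.12) = 28.6 × 0.805998 = 23.0515
plastic resin: 19.4 × (0.91/1.04) = 19.4 × 0.875000 = 16.9750
sand: 23.9 × (54.51/41.24) = 23.9 × 1.321775 = 31.5904
glass: 28.1 × (5.22/6.80) = 28.1 × 0.767647 = 21.5709
Index = Σ wᵢ·(p₁ᵢ/p₀ᵢ) = 23.0515 + 16.9750 + 31.5904 + 21.5709 = 93.1879

93.19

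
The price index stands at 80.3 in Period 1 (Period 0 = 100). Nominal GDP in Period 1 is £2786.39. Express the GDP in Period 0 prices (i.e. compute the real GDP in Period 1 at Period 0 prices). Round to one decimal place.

Real = Nominal ÷ (Index/100) = 2786.39 ÷ (80.3/100)
     = 2786.39 ÷ 0.803 = 3469.9751

3470.0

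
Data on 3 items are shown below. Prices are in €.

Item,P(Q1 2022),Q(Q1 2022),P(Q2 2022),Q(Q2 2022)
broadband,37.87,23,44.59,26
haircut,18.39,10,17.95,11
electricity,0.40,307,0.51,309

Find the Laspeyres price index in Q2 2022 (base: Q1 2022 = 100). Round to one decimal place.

115.6

Laspeyres price index uses base-period quantities as weights.
ΣP(Q2 2022)·Q(Q1 2022) = 44.59×23 + 17.95×10 + 0.51×307 = 1025.57 + 179.5 + 156.57 = 1361.64
ΣP(Q1 2022)·Q(Q1 2022) = 37.87×23 + 18.39×10 + 0.40×307 = 871.01 + 183.9 + 122.8 = 1177.71
Index = 1361.64 / 1177.71 × 100 = 115.6176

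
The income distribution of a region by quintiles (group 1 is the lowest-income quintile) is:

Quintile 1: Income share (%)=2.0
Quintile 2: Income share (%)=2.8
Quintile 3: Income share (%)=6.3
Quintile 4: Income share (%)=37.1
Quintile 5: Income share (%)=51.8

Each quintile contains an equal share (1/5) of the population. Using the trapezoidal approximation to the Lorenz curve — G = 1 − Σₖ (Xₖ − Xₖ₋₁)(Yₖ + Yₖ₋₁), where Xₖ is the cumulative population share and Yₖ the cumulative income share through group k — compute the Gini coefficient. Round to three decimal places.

Cumulative income shares Yₖ: 0.0200, 0.0480, 0.1110, 0.4820, 1.0000
Σ (Xₖ−Xₖ₋₁)(Yₖ+Yₖ₋₁) = (1/5)(0.0200+0.0000) + (1/5)(0.0480+0.0200) + (1/5)(0.1110+0.0480) + (1/5)(0.4820+0.1110) + (1/5)(1.0000+0.4820)
  = 0.0040 + 0.0136 + 0.0318 + 0.1186 + 0.2964 = 0.4644
G = 1 − 0.4644 = 0.5356

0.536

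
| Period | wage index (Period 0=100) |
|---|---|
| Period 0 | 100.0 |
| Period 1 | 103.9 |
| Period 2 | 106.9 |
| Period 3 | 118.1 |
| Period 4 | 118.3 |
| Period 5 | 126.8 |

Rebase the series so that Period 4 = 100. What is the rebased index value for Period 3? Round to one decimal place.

99.8

Rebased(Period 3) = 118.1 / 118.3 × 100 = 99.8309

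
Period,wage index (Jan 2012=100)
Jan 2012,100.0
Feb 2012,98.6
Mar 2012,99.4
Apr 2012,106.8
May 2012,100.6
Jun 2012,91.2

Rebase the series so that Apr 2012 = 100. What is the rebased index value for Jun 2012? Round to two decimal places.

85.39

Rebased(Jun 2012) = 91.2 / 106.8 × 100 = 85.3933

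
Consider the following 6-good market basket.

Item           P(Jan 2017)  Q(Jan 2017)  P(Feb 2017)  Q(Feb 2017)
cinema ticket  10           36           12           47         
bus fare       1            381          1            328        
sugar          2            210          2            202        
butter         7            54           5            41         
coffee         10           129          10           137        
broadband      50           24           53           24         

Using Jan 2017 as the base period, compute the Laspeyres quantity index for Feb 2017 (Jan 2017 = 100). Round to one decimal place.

100.7

Laspeyres quantity index uses base-period prices as weights.
ΣP(Jan 2017)·Q(Feb 2017) = 10×47 + 1×328 + 2×202 + 7×41 + 10×137 + 50×24 = 470 + 328 + 404 + 287 + 1370 + 1200 = 4059
ΣP(Jan 2017)·Q(Jan 2017) = 10×36 + 1×381 + 2×210 + 7×54 + 10×129 + 50×24 = 360 + 381 + 420 + 378 + 1290 + 1200 = 4029
Index = 4059 / 4029 × 100 = 100.7446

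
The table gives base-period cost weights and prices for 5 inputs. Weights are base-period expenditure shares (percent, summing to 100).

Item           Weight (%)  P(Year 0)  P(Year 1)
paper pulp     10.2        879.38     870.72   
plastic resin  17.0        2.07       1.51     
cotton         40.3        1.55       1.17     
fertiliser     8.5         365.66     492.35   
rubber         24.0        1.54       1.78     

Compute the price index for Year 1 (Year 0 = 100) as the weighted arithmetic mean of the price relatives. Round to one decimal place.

92.1

paper pulp: 10.2 × (870.72/879.38) = 10.2 × 0.990152 = 10.0996
plastic resin: 17.0 × (1.51/2.07) = 17.0 × 0.729469 = 12.4010
cotton: 40.3 × (1.17/1.55) = 40.3 × 0.754839 = 30.4200
fertiliser: 8.5 × (492.35/365.66) = 8.5 × 1.346469 = 11.4450
rubber: 24.0 × (1.78/1.54) = 24.0 × 1.155844 = 27.7403
Index = Σ wᵢ·(p₁ᵢ/p₀ᵢ) = 10.0996 + 12.4010 + 30.4200 + 11.4450 + 27.7403 = 92.1058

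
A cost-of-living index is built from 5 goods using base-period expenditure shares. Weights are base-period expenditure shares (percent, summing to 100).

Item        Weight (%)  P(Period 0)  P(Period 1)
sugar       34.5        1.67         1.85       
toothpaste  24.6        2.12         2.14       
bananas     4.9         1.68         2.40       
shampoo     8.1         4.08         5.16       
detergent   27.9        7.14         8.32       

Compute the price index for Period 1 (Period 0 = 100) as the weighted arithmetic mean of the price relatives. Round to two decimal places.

sugar: 34.5 × (1.85/1.67) = 34.5 × 1.107784 = 38.2186
toothpaste: 24.6 × (2.14/2.12) = 24.6 × 1.009434 = 24.8321
bananas: 4.9 × (2.40/1.68) = 4.9 × 1.428571 = 7.0000
shampoo: 8.1 × (5.16/4.08) = 8.1 × 1.264706 = 10.2441
detergent: 27.9 × (8.32/7.14) = 27.9 × 1.165266 = 32.5109
Index = Σ wᵢ·(p₁ᵢ/p₀ᵢ) = 38.2186 + 24.8321 + 7.0000 + 10.2441 + 32.5109 = 112.8057

112.81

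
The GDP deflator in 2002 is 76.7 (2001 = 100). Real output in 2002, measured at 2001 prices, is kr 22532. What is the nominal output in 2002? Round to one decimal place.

Nominal = Real × (Index/100) = 22532 × (76.7/100)
        = 22532 × 0.767 = 17282.0440

17282.0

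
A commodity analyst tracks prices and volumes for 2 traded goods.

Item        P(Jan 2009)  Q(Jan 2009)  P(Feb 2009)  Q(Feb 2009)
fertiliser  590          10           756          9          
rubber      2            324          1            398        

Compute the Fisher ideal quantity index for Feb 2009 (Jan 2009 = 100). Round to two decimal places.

92.29

Laspeyres component (base-period weights):
ΣP(Jan 2009)Q(Feb 2009) = 590×9 + 2×398 = 5310 + 796 = 6106
ΣP(Jan 2009)Q(Jan 2009) = 590×10 + 2×324 = 5900 + 648 = 6548
L = 6106 / 6548 × 100 = 93.2498
Paasche component (current-period weights):
ΣP(Feb 2009)Q(Feb 2009) = 756×9 + 1×398 = 6804 + 398 = 7202
ΣP(Feb 2009)Q(Jan 2009) = 756×10 + 1×324 = 7560 + 324 = 7884
P = 7202 / 7884 × 100 = 91.3496
Fisher = √(L × P) = √(93.2498 × 91.3496) = 92.2948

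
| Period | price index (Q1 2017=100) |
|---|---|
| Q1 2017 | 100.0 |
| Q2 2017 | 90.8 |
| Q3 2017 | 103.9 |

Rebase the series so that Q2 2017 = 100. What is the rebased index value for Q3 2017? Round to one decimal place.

114.4

Rebased(Q3 2017) = 103.9 / 90.8 × 100 = 114.4273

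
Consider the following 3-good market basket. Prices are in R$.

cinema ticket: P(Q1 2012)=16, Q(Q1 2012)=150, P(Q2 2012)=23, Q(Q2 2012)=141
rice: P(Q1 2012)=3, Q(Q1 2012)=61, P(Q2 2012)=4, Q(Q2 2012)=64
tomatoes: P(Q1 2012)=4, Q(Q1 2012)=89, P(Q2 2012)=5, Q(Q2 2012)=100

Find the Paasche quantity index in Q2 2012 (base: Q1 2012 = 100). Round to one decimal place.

Paasche quantity index uses current-period prices as weights.
ΣP(Q2 2012)·Q(Q2 2012) = 23×141 + 4×64 + 5×100 = 3243 + 256 + 500 = 3999
ΣP(Q2 2012)·Q(Q1 2012) = 23×150 + 4×61 + 5×89 = 3450 + 244 + 445 = 4139
Index = 3999 / 4139 × 100 = 96.6175

96.6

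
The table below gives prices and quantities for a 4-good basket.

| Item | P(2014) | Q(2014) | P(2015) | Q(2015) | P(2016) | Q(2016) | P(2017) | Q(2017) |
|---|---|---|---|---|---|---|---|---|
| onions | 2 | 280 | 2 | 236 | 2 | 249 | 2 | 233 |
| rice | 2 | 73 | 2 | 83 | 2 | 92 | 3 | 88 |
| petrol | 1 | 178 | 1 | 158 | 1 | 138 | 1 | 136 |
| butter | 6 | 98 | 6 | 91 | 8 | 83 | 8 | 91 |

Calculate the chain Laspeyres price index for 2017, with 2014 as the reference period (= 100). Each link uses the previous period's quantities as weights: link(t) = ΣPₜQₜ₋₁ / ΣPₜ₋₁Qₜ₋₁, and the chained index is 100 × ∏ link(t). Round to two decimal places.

Link 2014→2015:
ΣP(2015)Q(2014) = 2×280 + 2×73 + 1×178 + 6×98 = 560 + 146 + 178 + 588 = 1472
ΣP(2014)Q(2014) = 2×280 + 2×73 + 1×178 + 6×98 = 560 + 146 + 178 + 588 = 1472
link = 1472/1472 = 1.000000
Link 2015→2016:
ΣP(2016)Q(2015) = 2×236 + 2×83 + 1×158 + 8×91 = 472 + 166 + 158 + 728 = 1524
ΣP(2015)Q(2015) = 2×236 + 2×83 + 1×158 + 6×91 = 472 + 166 + 158 + 546 = 1342
link = 1524/1342 = 1.135618
Link 2016→2017:
ΣP(2017)Q(2016) = 2×249 + 3×92 + 1×138 + 8×83 = 498 + 276 + 138 + 664 = 1576
ΣP(2016)Q(2016) = 2×249 + 2×92 + 1×138 + 8×83 = 498 + 184 + 138 + 664 = 1484
link = 1576/1484 = 1.061995
Chained index = 100 × 1.000000 × 1.135618 × 1.061995 = 120.6021

120.60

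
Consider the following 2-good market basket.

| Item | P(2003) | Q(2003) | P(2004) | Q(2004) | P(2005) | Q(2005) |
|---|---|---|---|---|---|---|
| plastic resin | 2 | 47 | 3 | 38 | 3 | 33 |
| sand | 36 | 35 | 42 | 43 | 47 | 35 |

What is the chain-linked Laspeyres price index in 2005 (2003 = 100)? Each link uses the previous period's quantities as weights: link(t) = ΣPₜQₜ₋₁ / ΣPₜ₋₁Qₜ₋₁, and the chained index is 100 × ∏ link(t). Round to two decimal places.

132.30

Link 2003→2004:
ΣP(2004)Q(2003) = 3×47 + 42×35 = 141 + 1470 = 1611
ΣP(2003)Q(2003) = 2×47 + 36×35 = 94 + 1260 = 1354
link = 1611/1354 = 1.189808
Link 2004→2005:
ΣP(2005)Q(2004) = 3×38 + 47×43 = 114 + 2021 = 2135
ΣP(2004)Q(2004) = 3×38 + 42×43 = 114 + 1806 = 1920
link = 2135/1920 = 1.111979
Chained index = 100 × 1.189808 × 1.111979 = 132.3042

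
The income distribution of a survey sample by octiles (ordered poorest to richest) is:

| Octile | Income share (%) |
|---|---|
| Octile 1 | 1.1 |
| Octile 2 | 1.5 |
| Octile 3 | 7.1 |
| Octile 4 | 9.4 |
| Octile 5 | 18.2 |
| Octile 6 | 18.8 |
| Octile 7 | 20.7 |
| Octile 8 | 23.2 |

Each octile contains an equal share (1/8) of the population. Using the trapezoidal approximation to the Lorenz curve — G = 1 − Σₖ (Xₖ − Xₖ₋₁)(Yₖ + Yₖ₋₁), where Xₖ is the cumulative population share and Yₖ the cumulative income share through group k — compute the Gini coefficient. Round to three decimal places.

0.368

Cumulative income shares Yₖ: 0.0110, 0.0260, 0.0970, 0.1910, 0.3730, 0.5610, 0.7680, 1.0000
Σ (Xₖ−Xₖ₋₁)(Yₖ+Yₖ₋₁) = (1/8)(0.0110+0.0000) + (1/8)(0.0260+0.0110) + (1/8)(0.0970+0.0260) + (1/8)(0.1910+0.0970) + (1/8)(0.3730+0.1910) + (1/8)(0.5610+0.3730) + (1/8)(0.7680+0.5610) + (1/8)(1.0000+0.7680)
  = 0.0014 + 0.0046 + 0.0154 + 0.0360 + 0.0705 + 0.1167 + 0.1661 + 0.2210 = 0.6317
G = 1 − 0.6317 = 0.3683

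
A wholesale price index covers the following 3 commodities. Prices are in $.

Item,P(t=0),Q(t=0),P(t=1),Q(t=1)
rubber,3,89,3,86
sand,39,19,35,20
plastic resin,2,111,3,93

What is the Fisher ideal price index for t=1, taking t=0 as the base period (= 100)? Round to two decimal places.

101.95

Laspeyres component (base-period weights):
ΣP(t=1)Q(t=0) = 3×89 + 35×19 + 3×111 = 267 + 665 + 333 = 1265
ΣP(t=0)Q(t=0) = 3×89 + 39×19 + 2×111 = 267 + 741 + 222 = 1230
L = 1265 / 1230 × 100 = 102.8455
Paasche component (current-period weights):
ΣP(t=1)Q(t=1) = 3×86 + 35×20 + 3×93 = 258 + 700 + 279 = 1237
ΣP(t=0)Q(t=1) = 3×86 + 39×20 + 2×93 = 258 + 780 + 186 = 1224
P = 1237 / 1224 × 100 = 101.0621
Fisher = √(L × P) = √(102.8455 × 101.0621) = 101.9499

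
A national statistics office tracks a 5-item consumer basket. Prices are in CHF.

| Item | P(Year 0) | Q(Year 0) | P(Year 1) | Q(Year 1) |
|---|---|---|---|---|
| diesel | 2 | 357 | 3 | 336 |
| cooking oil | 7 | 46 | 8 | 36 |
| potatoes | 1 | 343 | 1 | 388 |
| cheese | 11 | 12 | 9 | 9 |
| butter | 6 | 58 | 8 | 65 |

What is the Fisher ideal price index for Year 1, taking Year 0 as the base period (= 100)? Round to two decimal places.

126.75

Laspeyres component (base-period weights):
ΣP(Year 1)Q(Year 0) = 3×357 + 8×46 + 1×343 + 9×12 + 8×58 = 1071 + 368 + 343 + 108 + 464 = 2354
ΣP(Year 0)Q(Year 0) = 2×357 + 7×46 + 1×343 + 11×12 + 6×58 = 714 + 322 + 343 + 132 + 348 = 1859
L = 2354 / 1859 × 100 = 126.6272
Paasche component (current-period weights):
ΣP(Year 1)Q(Year 1) = 3×336 + 8×36 + 1×388 + 9×9 + 8×65 = 1008 + 288 + 388 + 81 + 520 = 2285
ΣP(Year 0)Q(Year 1) = 2×336 + 7×36 + 1×388 + 11×9 + 6×65 = 672 + 252 + 388 + 99 + 390 = 1801
P = 2285 / 1801 × 100 = 126.8740
Fisher = √(L × P) = √(126.6272 × 126.8740) = 126.7505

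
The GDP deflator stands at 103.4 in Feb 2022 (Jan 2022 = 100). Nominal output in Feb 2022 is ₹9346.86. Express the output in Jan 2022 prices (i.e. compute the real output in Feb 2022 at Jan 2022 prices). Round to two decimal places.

9039.52

Real = Nominal ÷ (Index/100) = 9346.86 ÷ (103.4/100)
     = 9346.86 ÷ 1.034 = 9039.5164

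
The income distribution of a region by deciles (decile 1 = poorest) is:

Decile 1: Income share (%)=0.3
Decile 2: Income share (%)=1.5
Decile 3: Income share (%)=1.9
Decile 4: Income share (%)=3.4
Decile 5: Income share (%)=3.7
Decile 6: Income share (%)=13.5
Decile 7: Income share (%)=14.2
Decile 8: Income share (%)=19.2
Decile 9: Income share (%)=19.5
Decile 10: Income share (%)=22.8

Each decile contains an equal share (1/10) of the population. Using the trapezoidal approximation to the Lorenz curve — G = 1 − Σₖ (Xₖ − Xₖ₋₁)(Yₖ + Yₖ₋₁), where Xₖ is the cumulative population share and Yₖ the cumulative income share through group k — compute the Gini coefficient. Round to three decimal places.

Cumulative income shares Yₖ: 0.0030, 0.0180, 0.0370, 0.0710, 0.1080, 0.2430, 0.3850, 0.5770, 0.7720, 1.0000
Σ (Xₖ−Xₖ₋₁)(Yₖ+Yₖ₋₁) = (1/10)(0.0030+0.0000) + (1/10)(0.0180+0.0030) + (1/10)(0.0370+0.0180) + (1/10)(0.0710+0.0370) + (1/10)(0.1080+0.0710) + (1/10)(0.2430+0.1080) + (1/10)(0.3850+0.2430) + (1/10)(0.5770+0.3850) + (1/10)(0.7720+0.5770) + (1/10)(1.0000+0.7720)
  = 0.0003 + 0.0021 + 0.0055 + 0.0108 + 0.0179 + 0.0351 + 0.0628 + 0.0962 + 0.1349 + 0.1772 = 0.5428
G = 1 − 0.5428 = 0.4572

0.457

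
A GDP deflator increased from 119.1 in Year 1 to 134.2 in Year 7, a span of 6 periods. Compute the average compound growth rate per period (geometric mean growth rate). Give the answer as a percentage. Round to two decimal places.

Growth factor = (134.2/119.1)^(1/6) = (1.126784)^(1/6) = 1.020094
Growth rate = 1.020094 − 1 = 0.020094 = 2.0094%

2.01%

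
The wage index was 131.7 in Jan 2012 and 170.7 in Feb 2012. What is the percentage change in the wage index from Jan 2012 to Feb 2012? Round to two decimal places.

29.61%

Change = (170.7 − 131.7) / 131.7 × 100
       = 39.0 / 131.7 × 100 = 29.6128%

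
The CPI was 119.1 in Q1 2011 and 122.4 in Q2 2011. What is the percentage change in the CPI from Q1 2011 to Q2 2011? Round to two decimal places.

Change = (122.4 − 119.1) / 119.1 × 100
       = 3.3 / 119.1 × 100 = 2.7708%

2.77%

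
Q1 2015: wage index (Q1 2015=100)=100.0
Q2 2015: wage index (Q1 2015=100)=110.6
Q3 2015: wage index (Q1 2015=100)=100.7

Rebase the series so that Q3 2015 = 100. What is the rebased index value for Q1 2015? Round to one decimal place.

Rebased(Q1 2015) = 100.0 / 100.7 × 100 = 99.3049

99.3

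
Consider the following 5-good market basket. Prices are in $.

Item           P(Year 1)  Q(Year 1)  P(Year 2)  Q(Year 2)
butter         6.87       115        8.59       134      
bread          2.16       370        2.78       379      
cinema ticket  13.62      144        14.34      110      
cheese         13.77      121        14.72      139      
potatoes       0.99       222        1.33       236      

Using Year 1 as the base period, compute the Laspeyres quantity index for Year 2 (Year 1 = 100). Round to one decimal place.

Laspeyres quantity index uses base-period prices as weights.
ΣP(Year 1)·Q(Year 2) = 6.87×134 + 2.16×379 + 13.62×110 + 13.77×139 + 0.99×236 = 920.58 + 818.64 + 1498.2 + 1914.03 + 233.64 = 5385.09
ΣP(Year 1)·Q(Year 1) = 6.87×115 + 2.16×370 + 13.62×144 + 13.77×121 + 0.99×222 = 790.05 + 799.2 + 1961.28 + 1666.17 + 219.78 = 5436.48
Index = 5385.09 / 5436.48 × 100 = 99.0547

99.1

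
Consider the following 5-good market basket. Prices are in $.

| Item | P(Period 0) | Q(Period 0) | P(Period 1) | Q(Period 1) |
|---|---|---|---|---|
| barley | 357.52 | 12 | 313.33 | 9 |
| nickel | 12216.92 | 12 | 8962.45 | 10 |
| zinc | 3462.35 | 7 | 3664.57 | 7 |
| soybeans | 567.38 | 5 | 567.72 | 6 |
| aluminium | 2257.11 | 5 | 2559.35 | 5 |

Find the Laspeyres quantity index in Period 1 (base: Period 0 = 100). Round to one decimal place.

Laspeyres quantity index uses base-period prices as weights.
ΣP(Period 0)·Q(Period 1) = 357.52×9 + 12216.92×10 + 3462.35×7 + 567.38×6 + 2257.11×5 = 3217.68 + 122169.2 + 24236.45 + 3404.28 + 11285.55 = 164313.16
ΣP(Period 0)·Q(Period 0) = 357.52×12 + 12216.92×12 + 3462.35×7 + 567.38×5 + 2257.11×5 = 4290.24 + 146603.04 + 24236.45 + 2836.9 + 11285.55 = 189252.18
Index = 164313.16 / 189252.18 × 100 = 86.8223

86.8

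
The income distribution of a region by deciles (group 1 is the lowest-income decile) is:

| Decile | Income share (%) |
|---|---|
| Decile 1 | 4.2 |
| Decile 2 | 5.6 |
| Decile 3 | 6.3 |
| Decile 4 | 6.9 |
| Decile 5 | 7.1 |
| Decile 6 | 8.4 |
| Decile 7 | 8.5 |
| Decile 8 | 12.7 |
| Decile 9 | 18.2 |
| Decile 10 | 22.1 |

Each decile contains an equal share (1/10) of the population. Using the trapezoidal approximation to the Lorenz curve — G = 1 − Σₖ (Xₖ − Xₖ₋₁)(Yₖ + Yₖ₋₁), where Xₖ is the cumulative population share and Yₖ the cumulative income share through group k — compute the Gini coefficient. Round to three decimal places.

0.287

Cumulative income shares Yₖ: 0.0420, 0.0980, 0.1610, 0.2300, 0.3010, 0.3850, 0.4700, 0.5970, 0.7790, 1.0000
Σ (Xₖ−Xₖ₋₁)(Yₖ+Yₖ₋₁) = (1/10)(0.0420+0.0000) + (1/10)(0.0980+0.0420) + (1/10)(0.1610+0.0980) + (1/10)(0.2300+0.1610) + (1/10)(0.3010+0.2300) + (1/10)(0.3850+0.3010) + (1/10)(0.4700+0.3850) + (1/10)(0.5970+0.4700) + (1/10)(0.7790+0.5970) + (1/10)(1.0000+0.7790)
  = 0.0042 + 0.0140 + 0.0259 + 0.0391 + 0.0531 + 0.0686 + 0.0855 + 0.1067 + 0.1376 + 0.1779 = 0.7126
G = 1 − 0.7126 = 0.2874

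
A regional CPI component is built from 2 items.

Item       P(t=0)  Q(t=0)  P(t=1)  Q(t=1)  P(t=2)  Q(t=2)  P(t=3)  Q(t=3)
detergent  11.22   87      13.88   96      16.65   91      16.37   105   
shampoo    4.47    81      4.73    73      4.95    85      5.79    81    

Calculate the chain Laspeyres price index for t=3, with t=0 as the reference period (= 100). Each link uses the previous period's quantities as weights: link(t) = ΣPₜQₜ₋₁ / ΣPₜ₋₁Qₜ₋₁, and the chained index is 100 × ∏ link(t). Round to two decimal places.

Link t=0→t=1:
ΣP(t=1)Q(t=0) = 13.88×87 + 4.73×81 = 1207.56 + 383.13 = 1590.69
ΣP(t=0)Q(t=0) = 11.22×87 + 4.47×81 = 976.14 + 362.07 = 1338.21
link = 1590.69/1338.21 = 1.188670
Link t=1→t=2:
ΣP(t=2)Q(t=1) = 16.65×96 + 4.95×73 = 1598.4 + 361.35 = 1959.75
ΣP(t=1)Q(t=1) = 13.88×96 + 4.73×73 = 1332.48 + 345.29 = 1677.77
link = 1959.75/1677.77 = 1.168068
Link t=2→t=3:
ΣP(t=3)Q(t=2) = 16.37×91 + 5.79×85 = 1489.67 + 492.15 = 1981.82
ΣP(t=2)Q(t=2) = 16.65×91 + 4.95×85 = 1515.15 + 420.75 = 1935.9
link = 1981.82/1935.9 = 1.023720
Chained index = 100 × 1.188670 × 1.168068 × 1.023720 = 142.1382

142.14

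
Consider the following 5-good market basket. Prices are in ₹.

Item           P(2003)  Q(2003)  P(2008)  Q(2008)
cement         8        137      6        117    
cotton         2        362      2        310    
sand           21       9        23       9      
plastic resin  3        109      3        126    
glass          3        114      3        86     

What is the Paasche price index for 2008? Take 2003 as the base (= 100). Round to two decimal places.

Paasche price index uses current-period quantities as weights.
ΣP(2008)·Q(2008) = 6×117 + 2×310 + 23×9 + 3×126 + 3×86 = 702 + 620 + 207 + 378 + 258 = 2165
ΣP(2003)·Q(2008) = 8×117 + 2×310 + 21×9 + 3×126 + 3×86 = 936 + 620 + 189 + 378 + 258 = 2381
Index = 2165 / 2381 × 100 = 90.9282

90.93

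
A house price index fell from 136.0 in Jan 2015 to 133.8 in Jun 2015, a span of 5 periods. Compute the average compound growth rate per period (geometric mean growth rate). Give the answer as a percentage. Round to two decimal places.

Growth factor = (133.8/136.0)^(1/5) = (0.983824)^(1/5) = 0.996744
Growth rate = 0.996744 − 1 = -0.003256 = -0.3256%

-0.33%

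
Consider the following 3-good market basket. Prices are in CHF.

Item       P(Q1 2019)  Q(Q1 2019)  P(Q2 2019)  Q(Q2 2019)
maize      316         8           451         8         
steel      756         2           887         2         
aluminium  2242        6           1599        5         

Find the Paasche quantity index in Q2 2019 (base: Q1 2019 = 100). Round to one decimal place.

89.3

Paasche quantity index uses current-period prices as weights.
ΣP(Q2 2019)·Q(Q2 2019) = 451×8 + 887×2 + 1599×5 = 3608 + 1774 + 7995 = 13377
ΣP(Q2 2019)·Q(Q1 2019) = 451×8 + 887×2 + 1599×6 = 3608 + 1774 + 9594 = 14976
Index = 13377 / 14976 × 100 = 89.3229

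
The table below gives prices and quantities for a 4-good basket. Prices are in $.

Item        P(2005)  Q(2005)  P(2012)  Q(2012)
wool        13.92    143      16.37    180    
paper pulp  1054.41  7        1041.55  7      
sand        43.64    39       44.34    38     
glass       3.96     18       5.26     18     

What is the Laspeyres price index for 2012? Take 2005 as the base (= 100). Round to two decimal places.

Laspeyres price index uses base-period quantities as weights.
ΣP(2012)·Q(2005) = 16.37×143 + 1041.55×7 + 44.34×39 + 5.26×18 = 2340.91 + 7290.85 + 1729.26 + 94.68 = 11455.7
ΣP(2005)·Q(2005) = 13.92×143 + 1054.41×7 + 43.64×39 + 3.96×18 = 1990.56 + 7380.87 + 1701.96 + 71.28 = 11144.67
Index = 11455.7 / 11144.67 × 100 = 102.7908

102.79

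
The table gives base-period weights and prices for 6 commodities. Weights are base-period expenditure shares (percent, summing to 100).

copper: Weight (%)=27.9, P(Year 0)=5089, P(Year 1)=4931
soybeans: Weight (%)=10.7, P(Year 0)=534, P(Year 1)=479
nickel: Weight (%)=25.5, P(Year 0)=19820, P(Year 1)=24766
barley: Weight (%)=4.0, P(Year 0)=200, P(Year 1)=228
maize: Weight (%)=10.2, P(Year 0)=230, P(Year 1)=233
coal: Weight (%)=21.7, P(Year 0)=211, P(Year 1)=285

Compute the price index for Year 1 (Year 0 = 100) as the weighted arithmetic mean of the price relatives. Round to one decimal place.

112.7

copper: 27.9 × (4931/5089) = 27.9 × 0.968953 = 27.0338
soybeans: 10.7 × (479/534) = 10.7 × 0.897004 = 9.5979
nickel: 25.5 × (24766/19820) = 25.5 × 1.249546 = 31.8634
barley: 4.0 × (228/200) = 4.0 × 1.140000 = 4.5600
maize: 10.2 × (233/230) = 10.2 × 1.013043 = 10.3330
coal: 21.7 × (285/211) = 21.7 × 1.350711 = 29.3104
Index = Σ wᵢ·(p₁ᵢ/p₀ᵢ) = 27.0338 + 9.5979 + 31.8634 + 4.5600 + 10.3330 + 29.3104 = 112.6986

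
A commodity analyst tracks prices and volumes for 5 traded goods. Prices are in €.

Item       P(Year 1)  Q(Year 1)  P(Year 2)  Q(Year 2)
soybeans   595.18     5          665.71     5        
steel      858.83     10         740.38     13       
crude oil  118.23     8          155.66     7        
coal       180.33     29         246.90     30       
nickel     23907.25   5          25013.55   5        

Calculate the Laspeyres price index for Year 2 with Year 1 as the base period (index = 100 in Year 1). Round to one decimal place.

Laspeyres price index uses base-period quantities as weights.
ΣP(Year 2)·Q(Year 1) = 665.71×5 + 740.38×10 + 155.66×8 + 246.90×29 + 25013.55×5 = 3328.55 + 7403.8 + 1245.28 + 7160.1 + 125067.75 = 144205.48
ΣP(Year 1)·Q(Year 1) = 595.18×5 + 858.83×10 + 118.23×8 + 180.33×29 + 23907.25×5 = 2975.9 + 8588.3 + 945.84 + 5229.57 + 119536.25 = 137275.86
Index = 144205.48 / 137275.86 × 100 = 105.0480

105.0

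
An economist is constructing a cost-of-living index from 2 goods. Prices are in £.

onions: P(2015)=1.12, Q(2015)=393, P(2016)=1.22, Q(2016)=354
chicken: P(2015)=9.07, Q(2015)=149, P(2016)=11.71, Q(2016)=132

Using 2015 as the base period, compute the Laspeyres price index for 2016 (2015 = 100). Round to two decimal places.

Laspeyres price index uses base-period quantities as weights.
ΣP(2016)·Q(2015) = 1.22×393 + 11.71×149 = 479.46 + 1744.79 = 2224.25
ΣP(2015)·Q(2015) = 1.12×393 + 9.07×149 = 440.16 + 1351.43 = 1791.59
Index = 2224.25 / 1791.59 × 100 = 124.1495

124.15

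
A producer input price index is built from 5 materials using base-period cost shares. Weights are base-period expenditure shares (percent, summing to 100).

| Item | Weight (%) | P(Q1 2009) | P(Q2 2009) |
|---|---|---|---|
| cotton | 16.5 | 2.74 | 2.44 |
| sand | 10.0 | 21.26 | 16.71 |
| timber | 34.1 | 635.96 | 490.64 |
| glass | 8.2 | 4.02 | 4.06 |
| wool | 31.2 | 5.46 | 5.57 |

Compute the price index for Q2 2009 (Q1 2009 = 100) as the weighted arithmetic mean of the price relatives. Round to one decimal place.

89.0

cotton: 16.5 × (2.44/2.74) = 16.5 × 0.890511 = 14.6934
sand: 10.0 × (16.71/21.26) = 10.0 × 0.785983 = 7.8598
timber: 34.1 × (490.64/635.96) = 34.1 × 0.771495 = 26.3080
glass: 8.2 × (4.06/4.02) = 8.2 × 1.009950 = 8.2816
wool: 31.2 × (5.57/5.46) = 31.2 × 1.020147 = 31.8286
Index = Σ wᵢ·(p₁ᵢ/p₀ᵢ) = 14.6934 + 7.8598 + 26.3080 + 8.2816 + 31.8286 = 88.9714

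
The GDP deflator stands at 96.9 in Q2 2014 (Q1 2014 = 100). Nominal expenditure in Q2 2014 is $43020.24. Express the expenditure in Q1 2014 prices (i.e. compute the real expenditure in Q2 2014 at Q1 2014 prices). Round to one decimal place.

Real = Nominal ÷ (Index/100) = 43020.24 ÷ (96.9/100)
     = 43020.24 ÷ 0.969 = 44396.5325

44396.5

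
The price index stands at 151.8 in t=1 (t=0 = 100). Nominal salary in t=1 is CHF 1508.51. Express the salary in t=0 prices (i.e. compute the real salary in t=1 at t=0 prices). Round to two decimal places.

Real = Nominal ÷ (Index/100) = 1508.51 ÷ (151.8/100)
     = 1508.51 ÷ 1.518 = 993.7484

993.75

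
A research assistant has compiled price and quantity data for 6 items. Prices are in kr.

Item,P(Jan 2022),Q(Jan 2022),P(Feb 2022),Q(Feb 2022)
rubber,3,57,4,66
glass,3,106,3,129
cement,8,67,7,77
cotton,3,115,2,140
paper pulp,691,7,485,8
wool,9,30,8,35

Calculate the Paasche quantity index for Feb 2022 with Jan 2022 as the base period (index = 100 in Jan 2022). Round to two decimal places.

Paasche quantity index uses current-period prices as weights.
ΣP(Feb 2022)·Q(Feb 2022) = 4×66 + 3×129 + 7×77 + 2×140 + 485×8 + 8×35 = 264 + 387 + 539 + 280 + 3880 + 280 = 5630
ΣP(Feb 2022)·Q(Jan 2022) = 4×57 + 3×106 + 7×67 + 2×115 + 485×7 + 8×30 = 228 + 318 + 469 + 230 + 3395 + 240 = 4880
Index = 5630 / 4880 × 100 = 115.3689

115.37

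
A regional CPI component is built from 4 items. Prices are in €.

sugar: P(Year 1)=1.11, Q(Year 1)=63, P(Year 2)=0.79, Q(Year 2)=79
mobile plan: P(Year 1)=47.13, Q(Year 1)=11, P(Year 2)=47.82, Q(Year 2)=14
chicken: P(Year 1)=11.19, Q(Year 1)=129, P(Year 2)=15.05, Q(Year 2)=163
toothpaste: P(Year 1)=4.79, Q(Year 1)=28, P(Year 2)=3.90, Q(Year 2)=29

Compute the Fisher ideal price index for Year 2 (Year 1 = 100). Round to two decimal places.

Laspeyres component (base-period weights):
ΣP(Year 2)Q(Year 1) = 0.79×63 + 47.82×11 + 15.05×129 + 3.90×28 = 49.77 + 526.02 + 1941.45 + 109.2 = 2626.44
ΣP(Year 1)Q(Year 1) = 1.11×63 + 47.13×11 + 11.19×129 + 4.79×28 = 69.93 + 518.43 + 1443.51 + 134.12 = 2165.99
L = 2626.44 / 2165.99 × 100 = 121.2582
Paasche component (current-period weights):
ΣP(Year 2)Q(Year 2) = 0.79×79 + 47.82×14 + 15.05×163 + 3.90×29 = 62.41 + 669.48 + 2453.15 + 113.1 = 3298.14
ΣP(Year 1)Q(Year 2) = 1.11×79 + 47.13×14 + 11.19×163 + 4.79×29 = 87.69 + 659.82 + 1823.97 + 138.91 = 2710.39
P = 3298.14 / 2710.39 × 100 = 121.6851
Fisher = √(L × P) = √(121.2582 × 121.6851) = 121.4714

121.47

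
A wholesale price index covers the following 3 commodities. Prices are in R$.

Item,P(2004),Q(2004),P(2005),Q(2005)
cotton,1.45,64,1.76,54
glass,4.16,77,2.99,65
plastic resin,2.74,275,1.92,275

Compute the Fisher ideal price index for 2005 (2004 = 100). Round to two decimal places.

74.40

Laspeyres component (base-period weights):
ΣP(2005)Q(2004) = 1.76×64 + 2.99×77 + 1.92×275 = 112.64 + 230.23 + 528 = 870.87
ΣP(2004)Q(2004) = 1.45×64 + 4.16×77 + 2.74×275 = 92.8 + 320.32 + 753.5 = 1166.62
L = 870.87 / 1166.62 × 100 = 74.6490
Paasche component (current-period weights):
ΣP(2005)Q(2005) = 1.76×54 + 2.99×65 + 1.92×275 = 95.04 + 194.35 + 528 = 817.39
ΣP(2004)Q(2005) = 1.45×54 + 4.16×65 + 2.74×275 = 78.3 + 270.4 + 753.5 = 1102.2
P = 817.39 / 1102.2 × 100 = 74.1599
Fisher = √(L × P) = √(74.6490 × 74.1599) = 74.4040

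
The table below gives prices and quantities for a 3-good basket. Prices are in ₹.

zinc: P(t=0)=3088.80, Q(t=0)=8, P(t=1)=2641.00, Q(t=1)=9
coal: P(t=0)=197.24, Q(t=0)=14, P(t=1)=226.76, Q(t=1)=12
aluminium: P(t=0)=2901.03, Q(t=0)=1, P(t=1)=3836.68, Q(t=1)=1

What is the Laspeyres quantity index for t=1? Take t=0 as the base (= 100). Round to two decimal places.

108.87

Laspeyres quantity index uses base-period prices as weights.
ΣP(t=0)·Q(t=1) = 3088.80×9 + 197.24×12 + 2901.03×1 = 27799.2 + 2366.88 + 2901.03 = 33067.11
ΣP(t=0)·Q(t=0) = 3088.80×8 + 197.24×14 + 2901.03×1 = 24710.4 + 2761.36 + 2901.03 = 30372.79
Index = 33067.11 / 30372.79 × 100 = 108.8708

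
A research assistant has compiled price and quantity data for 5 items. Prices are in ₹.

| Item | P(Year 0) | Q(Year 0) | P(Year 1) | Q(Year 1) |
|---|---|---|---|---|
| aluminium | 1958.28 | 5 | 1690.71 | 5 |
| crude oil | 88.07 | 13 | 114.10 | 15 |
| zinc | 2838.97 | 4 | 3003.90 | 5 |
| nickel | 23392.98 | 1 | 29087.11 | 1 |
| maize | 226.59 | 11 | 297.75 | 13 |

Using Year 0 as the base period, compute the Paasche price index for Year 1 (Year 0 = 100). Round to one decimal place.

112.6

Paasche price index uses current-period quantities as weights.
ΣP(Year 1)·Q(Year 1) = 1690.71×5 + 114.10×15 + 3003.90×5 + 29087.11×1 + 297.75×13 = 8453.55 + 1711.5 + 15019.5 + 29087.11 + 3870.75 = 58142.41
ΣP(Year 0)·Q(Year 1) = 1958.28×5 + 88.07×15 + 2838.97×5 + 23392.98×1 + 226.59×13 = 9791.4 + 1321.05 + 14194.85 + 23392.98 + 2945.67 = 51645.95
Index = 58142.41 / 51645.95 × 100 = 112.5788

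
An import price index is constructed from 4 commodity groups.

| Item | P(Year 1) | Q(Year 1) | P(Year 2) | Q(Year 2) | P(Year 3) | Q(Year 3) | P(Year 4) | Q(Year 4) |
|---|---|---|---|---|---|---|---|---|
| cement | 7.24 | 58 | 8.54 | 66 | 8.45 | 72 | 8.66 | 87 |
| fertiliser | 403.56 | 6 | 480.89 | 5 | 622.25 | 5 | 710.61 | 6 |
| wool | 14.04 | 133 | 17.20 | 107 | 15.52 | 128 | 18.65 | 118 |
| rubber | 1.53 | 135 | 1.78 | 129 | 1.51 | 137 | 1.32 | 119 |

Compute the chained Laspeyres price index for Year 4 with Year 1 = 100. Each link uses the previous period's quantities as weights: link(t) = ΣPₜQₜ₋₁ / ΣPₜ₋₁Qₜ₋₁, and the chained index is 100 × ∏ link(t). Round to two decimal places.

150.35

Link Year 1→Year 2:
ΣP(Year 2)Q(Year 1) = 8.54×58 + 480.89×6 + 17.20×133 + 1.78×135 = 495.32 + 2885.34 + 2287.6 + 240.3 = 5908.56
ΣP(Year 1)Q(Year 1) = 7.24×58 + 403.56×6 + 14.04×133 + 1.53×135 = 419.92 + 2421.36 + 1867.32 + 206.55 = 4915.15
link = 5908.56/4915.15 = 1.202112
Link Year 2→Year 3:
ΣP(Year 3)Q(Year 2) = 8.45×66 + 622.25×5 + 15.52×107 + 1.51×129 = 557.7 + 3111.25 + 1660.64 + 194.79 = 5524.38
ΣP(Year 2)Q(Year 2) = 8.54×66 + 480.89×5 + 17.20×107 + 1.78×129 = 563.64 + 2404.45 + 1840.4 + 229.62 = 5038.11
link = 5524.38/5038.11 = 1.096518
Link Year 3→Year 4:
ΣP(Year 4)Q(Year 3) = 8.66×72 + 710.61×5 + 18.65×128 + 1.32×137 = 623.52 + 3553.05 + 2387.2 + 180.84 = 6744.61
ΣP(Year 3)Q(Year 3) = 8.45×72 + 622.25×5 + 15.52×128 + 1.51×137 = 608.4 + 3111.25 + 1986.56 + 206.87 = 5913.08
link = 6744.61/5913.08 = 1.140626
Chained index = 100 × 1.202112 × 1.096518 × 1.140626 = 150.3501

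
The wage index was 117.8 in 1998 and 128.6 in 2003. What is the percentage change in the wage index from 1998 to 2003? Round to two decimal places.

9.17%

Change = (128.6 − 117.8) / 117.8 × 100
       = 10.8 / 117.8 × 100 = 9.1681%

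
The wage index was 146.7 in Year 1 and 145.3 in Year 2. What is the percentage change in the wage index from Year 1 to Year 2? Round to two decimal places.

Change = (145.3 − 146.7) / 146.7 × 100
       = -1.4 / 146.7 × 100 = -0.9543%

-0.95%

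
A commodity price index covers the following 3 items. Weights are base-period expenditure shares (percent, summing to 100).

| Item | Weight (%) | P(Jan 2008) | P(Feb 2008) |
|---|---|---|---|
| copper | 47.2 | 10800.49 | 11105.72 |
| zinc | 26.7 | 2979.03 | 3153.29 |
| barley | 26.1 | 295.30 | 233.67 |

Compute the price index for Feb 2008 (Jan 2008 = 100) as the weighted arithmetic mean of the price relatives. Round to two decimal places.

97.45

copper: 47.2 × (11105.72/10800.49) = 47.2 × 1.028261 = 48.5339
zinc: 26.7 × (3153.29/2979.03) = 26.7 × 1.058496 = 28.2618
barley: 26.1 × (233.67/295.30) = 26.1 × 0.791297 = 20.6529
Index = Σ wᵢ·(p₁ᵢ/p₀ᵢ) = 48.5339 + 28.2618 + 20.6529 = 97.4486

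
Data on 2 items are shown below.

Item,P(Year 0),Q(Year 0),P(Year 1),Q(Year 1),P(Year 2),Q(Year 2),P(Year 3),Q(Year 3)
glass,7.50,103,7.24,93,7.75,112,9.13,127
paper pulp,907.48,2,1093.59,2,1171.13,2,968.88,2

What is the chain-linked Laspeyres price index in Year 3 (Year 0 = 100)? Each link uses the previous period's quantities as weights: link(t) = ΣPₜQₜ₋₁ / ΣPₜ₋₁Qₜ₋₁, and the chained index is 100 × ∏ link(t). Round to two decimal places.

111.93

Link Year 0→Year 1:
ΣP(Year 1)Q(Year 0) = 7.24×103 + 1093.59×2 = 745.72 + 2187.18 = 2932.9
ΣP(Year 0)Q(Year 0) = 7.50×103 + 907.48×2 = 772.5 + 1814.96 = 2587.46
link = 2932.9/2587.46 = 1.133505
Link Year 1→Year 2:
ΣP(Year 2)Q(Year 1) = 7.75×93 + 1171.13×2 = 720.75 + 2342.26 = 3063.01
ΣP(Year 1)Q(Year 1) = 7.24×93 + 1093.59×2 = 673.32 + 2187.18 = 2860.5
link = 3063.01/2860.5 = 1.070795
Link Year 2→Year 3:
ΣP(Year 3)Q(Year 2) = 9.13×112 + 968.88×2 = 1022.56 + 1937.76 = 2960.32
ΣP(Year 2)Q(Year 2) = 7.75×112 + 1171.13×2 = 868 + 2342.26 = 3210.26
link = 2960.32/3210.26 = 0.922143
Chained index = 100 × 1.133505 × 1.070795 × 0.922143 = 111.9254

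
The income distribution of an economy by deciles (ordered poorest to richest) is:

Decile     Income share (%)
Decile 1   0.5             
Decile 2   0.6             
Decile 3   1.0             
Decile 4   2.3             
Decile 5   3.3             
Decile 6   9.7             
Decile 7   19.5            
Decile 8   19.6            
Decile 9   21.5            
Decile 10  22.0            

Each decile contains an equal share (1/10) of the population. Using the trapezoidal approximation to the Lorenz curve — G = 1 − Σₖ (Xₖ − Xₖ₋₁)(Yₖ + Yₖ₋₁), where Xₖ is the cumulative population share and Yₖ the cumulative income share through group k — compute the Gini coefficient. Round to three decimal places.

Cumulative income shares Yₖ: 0.0050, 0.0110, 0.0210, 0.0440, 0.0770, 0.1740, 0.3690, 0.5650, 0.7800, 1.0000
Σ (Xₖ−Xₖ₋₁)(Yₖ+Yₖ₋₁) = (1/10)(0.0050+0.0000) + (1/10)(0.0110+0.0050) + (1/10)(0.0210+0.0110) + (1/10)(0.0440+0.0210) + (1/10)(0.0770+0.0440) + (1/10)(0.1740+0.0770) + (1/10)(0.3690+0.1740) + (1/10)(0.5650+0.3690) + (1/10)(0.7800+0.5650) + (1/10)(1.0000+0.7800)
  = 0.0005 + 0.0016 + 0.0032 + 0.0065 + 0.0121 + 0.0251 + 0.0543 + 0.0934 + 0.1345 + 0.1780 = 0.5092
G = 1 − 0.5092 = 0.4908

0.491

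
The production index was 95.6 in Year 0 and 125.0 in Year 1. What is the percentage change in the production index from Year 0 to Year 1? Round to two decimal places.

Change = (125.0 − 95.6) / 95.6 × 100
       = 29.4 / 95.6 × 100 = 30.7531%

30.75%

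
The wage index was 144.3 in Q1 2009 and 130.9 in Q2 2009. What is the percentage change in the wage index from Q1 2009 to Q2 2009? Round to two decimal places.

-9.29%

Change = (130.9 − 144.3) / 144.3 × 100
       = -13.4 / 144.3 × 100 = -9.2862%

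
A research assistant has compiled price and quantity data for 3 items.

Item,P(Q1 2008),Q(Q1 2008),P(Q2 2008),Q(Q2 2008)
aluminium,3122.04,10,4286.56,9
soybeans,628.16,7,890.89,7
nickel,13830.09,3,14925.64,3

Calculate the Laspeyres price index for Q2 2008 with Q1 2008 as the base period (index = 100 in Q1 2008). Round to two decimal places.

Laspeyres price index uses base-period quantities as weights.
ΣP(Q2 2008)·Q(Q1 2008) = 4286.56×10 + 890.89×7 + 14925.64×3 = 42865.6 + 6236.23 + 44776.92 = 93878.75
ΣP(Q1 2008)·Q(Q1 2008) = 3122.04×10 + 628.16×7 + 13830.09×3 = 31220.4 + 4397.12 + 41490.27 = 77107.79
Index = 93878.75 / 77107.79 × 100 = 121.7500

121.75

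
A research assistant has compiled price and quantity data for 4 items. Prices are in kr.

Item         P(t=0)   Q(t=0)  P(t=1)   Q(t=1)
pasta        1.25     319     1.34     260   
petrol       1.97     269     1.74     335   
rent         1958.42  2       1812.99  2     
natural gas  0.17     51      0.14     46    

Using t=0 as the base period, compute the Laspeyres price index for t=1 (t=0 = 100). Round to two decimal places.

93.29

Laspeyres price index uses base-period quantities as weights.
ΣP(t=1)·Q(t=0) = 1.34×319 + 1.74×269 + 1812.99×2 + 0.14×51 = 427.46 + 468.06 + 3625.98 + 7.14 = 4528.64
ΣP(t=0)·Q(t=0) = 1.25×319 + 1.97×269 + 1958.42×2 + 0.17×51 = 398.75 + 529.93 + 3916.84 + 8.67 = 4854.19
Index = 4528.64 / 4854.19 × 100 = 93.2934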